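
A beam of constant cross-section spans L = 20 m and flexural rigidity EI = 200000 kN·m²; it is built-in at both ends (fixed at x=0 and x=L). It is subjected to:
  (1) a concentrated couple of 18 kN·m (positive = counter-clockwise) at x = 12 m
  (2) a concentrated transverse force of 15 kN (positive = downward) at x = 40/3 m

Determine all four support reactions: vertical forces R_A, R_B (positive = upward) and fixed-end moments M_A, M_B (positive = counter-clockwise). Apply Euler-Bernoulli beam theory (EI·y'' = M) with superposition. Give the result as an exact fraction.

Load 1 — applied couple M₀=18 kN·m at a=12 m (b=L-a=8):
  R_A = 6M₀ab/L³ = 6·18·12·8/20³ = 162/125 kN
  M_A = M₀b(2a-b)/L² = 18·8·(2·12-8)/20² = 144/25 kN·m
  R_B = -6M₀ab/L³ = -6·18·12·8/20³ = -162/125 kN
  M_B = M₀a(2b-a)/L² = 18·12·(2·8-12)/20² = 54/25 kN·m
Load 2 — point force P=15 kN at a=40/3 m (b=L-a=20/3):
  R_A = Pb²(3a+b)/L³ = 15·(20/3)²·(3·(40/3)+(20/3))/20³ = 35/9 kN
  M_A = Pab²/L² = 15·(40/3)·(20/3)²/20² = 200/9 kN·m
  R_B = Pa²(a+3b)/L³ = 15·(40/3)²·((40/3)+3·(20/3))/20³ = 100/9 kN
  M_B = -Pa²b/L² = -15·(40/3)²·(20/3)/20² = -400/9 kN·m
Superposition: R_A = 5833/1125 kN, M_A = 6296/225 kN·m, R_B = 11042/1125 kN, M_B = -9514/225 kN·m

R_A = 5833/1125 kN, M_A = 6296/225 kN·m, R_B = 11042/1125 kN, M_B = -9514/225 kN·m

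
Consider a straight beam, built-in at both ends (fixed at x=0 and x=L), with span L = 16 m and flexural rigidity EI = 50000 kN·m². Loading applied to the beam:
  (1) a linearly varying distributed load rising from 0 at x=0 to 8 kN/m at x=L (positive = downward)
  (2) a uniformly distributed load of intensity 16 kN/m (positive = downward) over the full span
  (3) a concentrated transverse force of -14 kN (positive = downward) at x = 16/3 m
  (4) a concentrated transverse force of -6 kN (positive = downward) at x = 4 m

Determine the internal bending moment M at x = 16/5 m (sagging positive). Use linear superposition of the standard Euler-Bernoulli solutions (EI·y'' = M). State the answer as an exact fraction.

Load 1 — triangular load w₀=8 kN/m (0→w₀ over full span):
  M_1 = 3w₀Lx/20 - w₀L²/30 - w₀x³/(6L) = 3·8·16·(16/5)/20 - 8·16²/30 - 8·(16/5)³/(6·16) = -3584/375 kN·m
Load 2 — uniform load w=16 kN/m over full span:
  M_2 = wLx/2 - wL²/12 - wx²/2 = 16·16·(16/5)/2 - 16·16²/12 - 16·(16/5)²/2 = -1024/75 kN·m
Load 3 — point force P=-14 kN at a=16/3 m (b=L-a=32/3):
  M_3 = Pb²(3a+b)x/L³ - Pab²/L²  [x≤a] = (-14)·(32/3)²·(3·(16/3)+(32/3))·(16/5)/16³ - (-14)·(16/3)·(32/3)²/16² = 0 kN·m
Load 4 — point force P=-6 kN at a=4 m (b=L-a=12):
  M_4 = Pb²(3a+b)x/L³ - Pab²/L²  [x≤a] = (-6)·12²·(3·4+12)·(16/5)/16³ - (-6)·4·12²/16² = -27/10 kN·m
Superposition: M = Σ M_i = -19433/750 kN·m ≈ -25.910667 kN·m

M(16/5) = -19433/750 kN·m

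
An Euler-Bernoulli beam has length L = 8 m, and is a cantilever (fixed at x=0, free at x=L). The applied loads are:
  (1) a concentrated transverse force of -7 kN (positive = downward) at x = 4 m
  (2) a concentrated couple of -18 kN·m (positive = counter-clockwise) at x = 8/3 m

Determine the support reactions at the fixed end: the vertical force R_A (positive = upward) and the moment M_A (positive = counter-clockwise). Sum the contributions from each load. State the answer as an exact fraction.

Load 1 — point force P=-7 kN at a=4 m (b=L-a=4):
  R_A = P = (-7) = -7 kN
  M_A = Pa = (-7)·4 = -28 kN·m
Load 2 — applied couple M₀=-18 kN·m at a=8/3 m (b=L-a=16/3):
  R_A = 0 kN
  M_A = -M₀ = -(-18) = 18 kN·m
Superposition: R_A = -7 kN, M_A = -10 kN·m

R_A = -7 kN, M_A = -10 kN·m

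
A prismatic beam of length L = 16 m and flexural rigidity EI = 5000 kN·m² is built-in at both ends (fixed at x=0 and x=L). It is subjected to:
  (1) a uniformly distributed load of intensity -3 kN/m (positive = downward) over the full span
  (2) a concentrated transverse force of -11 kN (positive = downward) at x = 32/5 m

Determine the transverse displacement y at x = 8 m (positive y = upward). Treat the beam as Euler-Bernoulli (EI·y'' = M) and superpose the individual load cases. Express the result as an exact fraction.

y(8) = 33856/234375 m

Load 1 — uniform load w=-3 kN/m over full span:
  y_1 = -wx²(L-x)²/(24EI) = -(-3)·8²·(16-8)²/(24·5000) = 64/625 m
Load 2 — point force P=-11 kN at a=32/5 m (b=L-a=48/5):
  y_2 = -Pa²(L-x)²(3bL-(3b+a)(L-x))/(6L³EI)  [x>a] = -(-11)·(32/5)²·(16-8)²·(3·(48/5)·16-(3·(48/5)+(32/5))·(16-8))/(6·16³·5000) = 9856/234375 m
Superposition: y = Σ y_i = 33856/234375 m ≈ 0.144452 m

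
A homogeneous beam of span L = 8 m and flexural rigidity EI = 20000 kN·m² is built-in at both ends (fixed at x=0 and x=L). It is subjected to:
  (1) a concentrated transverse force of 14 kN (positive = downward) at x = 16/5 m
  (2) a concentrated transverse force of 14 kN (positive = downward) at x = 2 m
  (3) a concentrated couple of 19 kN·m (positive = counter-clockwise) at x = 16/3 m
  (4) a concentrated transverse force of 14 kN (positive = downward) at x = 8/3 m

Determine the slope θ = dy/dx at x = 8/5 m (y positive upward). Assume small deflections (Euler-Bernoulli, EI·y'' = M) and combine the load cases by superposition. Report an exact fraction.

θ(8/5) = -920251/421875000 rad

Load 1 — point force P=14 kN at a=16/5 m (b=L-a=24/5):
  θ_1 = -Pb²x(2aL-(3a+b)x)/(2L³EI)  [x≤a] = -14·(24/5)²·(8/5)·(2·(16/5)·8-(3·(16/5)+(24/5))·(8/5))/(2·8³·20000) = -1386/1953125 rad
Load 2 — point force P=14 kN at a=2 m (b=L-a=6):
  θ_2 = -Pb²x(2aL-(3a+b)x)/(2L³EI)  [x≤a] = -14·6²·(8/5)·(2·2·8-(3·2+6)·(8/5))/(2·8³·20000) = -63/125000 rad
Load 3 — applied couple M₀=19 kN·m at a=16/3 m (b=L-a=8/3):
  θ_3 = (R_Ax²/2 - M_Ax)/EI  [x≤a] with R_A=19/6, M_A=19/3 = ((19/6)·(8/5)²/2 - (19/3)·(8/5))/20000 = -19/62500 rad
Load 4 — point force P=14 kN at a=8/3 m (b=L-a=16/3):
  θ_4 = -Pb²x(2aL-(3a+b)x)/(2L³EI)  [x≤a] = -14·(16/3)²·(8/5)·(2·(8/3)·8-(3·(8/3)+(16/3))·(8/5))/(2·8³·20000) = -56/84375 rad
Superposition: θ = Σ θ_i = -920251/421875000 rad ≈ -0.002181 rad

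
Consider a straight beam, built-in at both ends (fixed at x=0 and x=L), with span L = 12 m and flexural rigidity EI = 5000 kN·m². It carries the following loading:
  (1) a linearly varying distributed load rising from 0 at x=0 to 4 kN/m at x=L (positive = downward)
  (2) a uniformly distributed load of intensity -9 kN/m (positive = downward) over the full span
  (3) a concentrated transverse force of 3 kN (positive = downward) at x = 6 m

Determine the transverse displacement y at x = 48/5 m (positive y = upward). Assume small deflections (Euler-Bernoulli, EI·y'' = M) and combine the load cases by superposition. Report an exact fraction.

y(48/5) = 546939/19531250 m

Load 1 — triangular load w₀=4 kN/m (0→w₀ over full span):
  y_1 = -w₀x²(L-x)²(x+2L)/(120LEI) = -4·(48/5)²·(12-(48/5))²·((48/5)+2·12)/(120·12·5000) = -96768/9765625 m
Load 2 — uniform load w=-9 kN/m over full span:
  y_2 = -wx²(L-x)²/(24EI) = -(-9)·(48/5)²·(12-(48/5))²/(24·5000) = 15552/390625 m
Load 3 — point force P=3 kN at a=6 m (b=L-a=6):
  y_3 = -Pa²(L-x)²(3bL-(3b+a)(L-x))/(6L³EI)  [x>a] = -3·6²·(12-(48/5))²·(3·6·12-(3·6+6)·(12-(48/5)))/(6·12³·5000) = -297/156250 m
Superposition: y = Σ y_i = 546939/19531250 m ≈ 0.028003 m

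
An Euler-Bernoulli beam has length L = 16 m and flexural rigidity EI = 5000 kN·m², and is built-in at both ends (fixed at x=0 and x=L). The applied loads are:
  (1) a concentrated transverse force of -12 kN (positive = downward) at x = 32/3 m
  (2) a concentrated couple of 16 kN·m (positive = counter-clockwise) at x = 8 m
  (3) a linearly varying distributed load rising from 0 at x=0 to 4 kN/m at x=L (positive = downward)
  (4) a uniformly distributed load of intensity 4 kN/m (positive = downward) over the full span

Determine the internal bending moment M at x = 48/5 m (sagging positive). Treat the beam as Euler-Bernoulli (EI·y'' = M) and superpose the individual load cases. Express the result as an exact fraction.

Load 1 — point force P=-12 kN at a=32/3 m (b=L-a=16/3):
  M_1 = Pb²(3a+b)x/L³ - Pab²/L²  [x≤a] = (-12)·(16/3)²·(3·(32/3)+(16/3))·(48/5)/16³ - (-12)·(32/3)·(16/3)²/16² = -704/45 kN·m
Load 2 — applied couple M₀=16 kN·m at a=8 m (b=L-a=8):
  M_2 = R_Ax - M_A - M₀  [x>a] with R_A=3/2, M_A=4 = (3/2)·(48/5) - 4 - 16 = -28/5 kN·m
Load 3 — triangular load w₀=4 kN/m (0→w₀ over full span):
  M_3 = 3w₀Lx/20 - w₀L²/30 - w₀x³/(6L) = 3·4·16·(48/5)/20 - 4·16²/30 - 4·(48/5)³/(6·16) = 7936/375 kN·m
Load 4 — uniform load w=4 kN/m over full span:
  M_4 = wLx/2 - wL²/12 - wx²/2 = 4·16·(48/5)/2 - 4·16²/12 - 4·(48/5)²/2 = 2816/75 kN·m
Superposition: M = Σ M_i = 42148/1125 kN·m ≈ 37.464889 kN·m

M(48/5) = 42148/1125 kN·m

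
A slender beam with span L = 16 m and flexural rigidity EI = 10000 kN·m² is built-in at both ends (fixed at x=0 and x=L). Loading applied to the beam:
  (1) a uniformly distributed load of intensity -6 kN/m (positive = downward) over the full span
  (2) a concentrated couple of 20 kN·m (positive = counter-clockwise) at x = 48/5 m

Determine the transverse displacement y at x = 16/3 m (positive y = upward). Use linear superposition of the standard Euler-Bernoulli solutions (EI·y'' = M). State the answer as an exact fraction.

y(16/3) = 19328/253125 m

Load 1 — uniform load w=-6 kN/m over full span:
  y_1 = -wx²(L-x)²/(24EI) = -(-6)·(16/3)²·(16-(16/3))²/(24·10000) = 4096/50625 m
Load 2 — applied couple M₀=20 kN·m at a=48/5 m (b=L-a=32/5):
  y_2 = (R_Ax³/6 - M_Ax²/2)/EI  [x≤a] with R_A=9/5, M_A=32/5 = ((9/5)·(16/3)³/6 - (32/5)·(16/3)²/2)/10000 = -128/28125 m
Superposition: y = Σ y_i = 19328/253125 m ≈ 0.076358 m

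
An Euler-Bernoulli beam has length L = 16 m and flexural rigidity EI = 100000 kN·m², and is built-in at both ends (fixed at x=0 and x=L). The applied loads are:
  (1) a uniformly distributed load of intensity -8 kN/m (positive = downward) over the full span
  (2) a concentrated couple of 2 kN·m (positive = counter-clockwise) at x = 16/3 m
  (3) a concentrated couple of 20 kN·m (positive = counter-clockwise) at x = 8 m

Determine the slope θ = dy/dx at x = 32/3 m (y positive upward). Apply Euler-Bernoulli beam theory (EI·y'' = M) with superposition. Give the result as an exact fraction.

Load 1 — uniform load w=-8 kN/m over full span:
  θ_1 = -wx(L-x)(L-2x)/(12EI) = -(-8)·(32/3)·(16-(32/3))·(16-2·(32/3))/(12·100000) = -512/253125 rad
Load 2 — applied couple M₀=2 kN·m at a=16/3 m (b=L-a=32/3):
  θ_2 = (R_Ax²/2 - M_Ax - M₀(x-a))/EI  [x>a] with R_A=1/6, M_A=0 = ((1/6)·(32/3)²/2 - 0·(32/3) - 2·((32/3)-(16/3)))/100000 = -1/84375 rad
Load 3 — applied couple M₀=20 kN·m at a=8 m (b=L-a=8):
  θ_3 = (R_Ax²/2 - M_Ax - M₀(x-a))/EI  [x>a] with R_A=15/8, M_A=5 = ((15/8)·(32/3)²/2 - 5·(32/3) - 20·((32/3)-8))/100000 = 0 rad
Superposition: θ = Σ θ_i = -103/50625 rad ≈ -0.002035 rad

θ(32/3) = -103/50625 rad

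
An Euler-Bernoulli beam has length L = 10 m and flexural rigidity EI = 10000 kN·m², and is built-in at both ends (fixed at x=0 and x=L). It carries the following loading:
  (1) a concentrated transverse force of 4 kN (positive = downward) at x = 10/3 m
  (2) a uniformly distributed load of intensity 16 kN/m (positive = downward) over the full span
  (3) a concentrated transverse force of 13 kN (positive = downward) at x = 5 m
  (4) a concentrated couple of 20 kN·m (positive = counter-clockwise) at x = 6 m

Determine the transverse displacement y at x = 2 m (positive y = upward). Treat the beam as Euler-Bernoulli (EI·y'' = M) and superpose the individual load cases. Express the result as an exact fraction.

y(2) = -856013/40500000 m

Load 1 — point force P=4 kN at a=10/3 m (b=L-a=20/3):
  y_1 = -Pb²x²(3aL-(3a+b)x)/(6L³EI)  [x≤a] = -4·(20/3)²·2²·(3·(10/3)·10-(3·(10/3)+(20/3))·2)/(6·10³·10000) = -8/10125 m
Load 2 — uniform load w=16 kN/m over full span:
  y_2 = -wx²(L-x)²/(24EI) = -16·2²·(10-2)²/(24·10000) = -32/1875 m
Load 3 — point force P=13 kN at a=5 m (b=L-a=5):
  y_3 = -Pb²x²(3aL-(3a+b)x)/(6L³EI)  [x≤a] = -13·5²·2²·(3·5·10-(3·5+5)·2)/(6·10³·10000) = -143/60000 m
Load 4 — applied couple M₀=20 kN·m at a=6 m (b=L-a=4):
  y_4 = (R_Ax³/6 - M_Ax²/2)/EI  [x≤a] with R_A=72/25, M_A=32/5 = ((72/25)·2³/6 - (32/5)·2²/2)/10000 = -14/15625 m
Superposition: y = Σ y_i = -856013/40500000 m ≈ -0.021136 m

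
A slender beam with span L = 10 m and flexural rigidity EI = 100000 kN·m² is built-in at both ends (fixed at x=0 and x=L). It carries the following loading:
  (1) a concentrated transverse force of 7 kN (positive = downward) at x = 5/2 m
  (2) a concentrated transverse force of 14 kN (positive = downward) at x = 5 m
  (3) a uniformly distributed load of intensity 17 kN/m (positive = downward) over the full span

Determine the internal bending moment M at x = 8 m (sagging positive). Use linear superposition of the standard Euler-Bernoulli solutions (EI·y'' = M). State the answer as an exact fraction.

M(8) = -985/96 kN·m

Load 1 — point force P=7 kN at a=5/2 m (b=L-a=15/2):
  M_1 = Pa²(a+3b)(L-x)/L³ - Pa²b/L²  [x>a] = 7·(5/2)²·((5/2)+3·(15/2))·(10-8)/10³ - 7·(5/2)²·(15/2)/10² = -35/32 kN·m
Load 2 — point force P=14 kN at a=5 m (b=L-a=5):
  M_2 = Pa²(a+3b)(L-x)/L³ - Pa²b/L²  [x>a] = 14·5²·(5+3·5)·(10-8)/10³ - 14·5²·5/10² = -7/2 kN·m
Load 3 — uniform load w=17 kN/m over full span:
  M_3 = wLx/2 - wL²/12 - wx²/2 = 17·10·8/2 - 17·10²/12 - 17·8²/2 = -17/3 kN·m
Superposition: M = Σ M_i = -985/96 kN·m ≈ -10.260417 kN·m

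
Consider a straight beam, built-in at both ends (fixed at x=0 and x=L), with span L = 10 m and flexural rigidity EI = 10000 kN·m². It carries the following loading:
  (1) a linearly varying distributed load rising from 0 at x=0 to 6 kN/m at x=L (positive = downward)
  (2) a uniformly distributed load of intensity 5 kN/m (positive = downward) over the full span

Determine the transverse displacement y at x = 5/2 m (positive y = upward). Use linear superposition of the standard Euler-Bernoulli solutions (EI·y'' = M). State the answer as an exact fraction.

Load 1 — triangular load w₀=6 kN/m (0→w₀ over full span):
  y_1 = -w₀x²(L-x)²(x+2L)/(120LEI) = -6·(5/2)²·(10-(5/2))²·((5/2)+2·10)/(120·10·10000) = -81/20480 m
Load 2 — uniform load w=5 kN/m over full span:
  y_2 = -wx²(L-x)²/(24EI) = -5·(5/2)²·(10-(5/2))²/(24·10000) = -15/2048 m
Superposition: y = Σ y_i = -231/20480 m ≈ -0.011279 m

y(5/2) = -231/20480 m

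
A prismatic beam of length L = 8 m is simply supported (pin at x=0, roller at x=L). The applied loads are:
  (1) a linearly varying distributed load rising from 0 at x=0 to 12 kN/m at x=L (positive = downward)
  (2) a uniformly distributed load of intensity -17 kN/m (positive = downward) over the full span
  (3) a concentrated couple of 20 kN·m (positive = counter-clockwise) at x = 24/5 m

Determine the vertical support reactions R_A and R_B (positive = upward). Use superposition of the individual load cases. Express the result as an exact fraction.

Load 1 — triangular load w₀=12 kN/m (0→w₀ over full span):
  R_A = w₀L/6 = 12·8/6 = 16 kN
  R_B = w₀L/3 = 12·8/3 = 32 kN
Load 2 — uniform load w=-17 kN/m over full span:
  R_A = wL/2 = (-17)·8/2 = -68 kN
  R_B = wL/2 = (-17)·8/2 = -68 kN
Load 3 — applied couple M₀=20 kN·m at a=24/5 m (b=L-a=16/5):
  R_A = M₀/L = 20/8 = 5/2 kN
  R_B = -M₀/L = -20/8 = -5/2 kN
Superposition: R_A = -99/2 kN, R_B = -77/2 kN

R_A = -99/2 kN, R_B = -77/2 kN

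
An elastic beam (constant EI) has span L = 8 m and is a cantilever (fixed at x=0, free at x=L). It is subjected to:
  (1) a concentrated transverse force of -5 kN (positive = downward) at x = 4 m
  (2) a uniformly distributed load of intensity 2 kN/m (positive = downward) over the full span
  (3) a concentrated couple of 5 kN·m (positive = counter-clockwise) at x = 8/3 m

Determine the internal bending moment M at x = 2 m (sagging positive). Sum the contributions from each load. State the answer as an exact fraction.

Load 1 — point force P=-5 kN at a=4 m (b=L-a=4):
  M_1 = -P(a-x)  [x≤a] = -(-5)·(4-2) = 10 kN·m
Load 2 — uniform load w=2 kN/m over full span:
  M_2 = -w(L-x)²/2 = -2·(8-2)²/2 = -36 kN·m
Load 3 — applied couple M₀=5 kN·m at a=8/3 m (b=L-a=16/3):
  M_3 = M₀  [x≤a] = 5 = 5 kN·m
Superposition: M = Σ M_i = -21 kN·m ≈ -21.000000 kN·m

M(2) = -21 kN·m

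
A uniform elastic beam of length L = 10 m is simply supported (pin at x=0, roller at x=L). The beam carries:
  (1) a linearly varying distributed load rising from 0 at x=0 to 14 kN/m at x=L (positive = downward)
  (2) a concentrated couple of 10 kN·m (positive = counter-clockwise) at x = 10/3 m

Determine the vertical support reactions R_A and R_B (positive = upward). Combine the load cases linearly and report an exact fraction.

R_A = 73/3 kN, R_B = 137/3 kN

Load 1 — triangular load w₀=14 kN/m (0→w₀ over full span):
  R_A = w₀L/6 = 14·10/6 = 70/3 kN
  R_B = w₀L/3 = 14·10/3 = 140/3 kN
Load 2 — applied couple M₀=10 kN·m at a=10/3 m (b=L-a=20/3):
  R_A = M₀/L = 10/10 = 1 kN
  R_B = -M₀/L = -10/10 = -1 kN
Superposition: R_A = 73/3 kN, R_B = 137/3 kN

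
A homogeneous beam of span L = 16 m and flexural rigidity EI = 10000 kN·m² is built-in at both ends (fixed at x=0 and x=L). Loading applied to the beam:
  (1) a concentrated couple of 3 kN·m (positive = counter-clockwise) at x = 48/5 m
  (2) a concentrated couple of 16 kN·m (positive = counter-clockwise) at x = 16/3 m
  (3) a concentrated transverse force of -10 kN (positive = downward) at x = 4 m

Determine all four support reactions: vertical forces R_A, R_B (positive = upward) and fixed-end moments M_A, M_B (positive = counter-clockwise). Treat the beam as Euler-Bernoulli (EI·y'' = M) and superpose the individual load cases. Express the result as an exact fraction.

Load 1 — applied couple M₀=3 kN·m at a=48/5 m (b=L-a=32/5):
  R_A = 6M₀ab/L³ = 6·3·(48/5)·(32/5)/16³ = 27/100 kN
  M_A = M₀b(2a-b)/L² = 3·(32/5)·(2·(48/5)-(32/5))/16² = 24/25 kN·m
  R_B = -6M₀ab/L³ = -6·3·(48/5)·(32/5)/16³ = -27/100 kN
  M_B = M₀a(2b-a)/L² = 3·(48/5)·(2·(32/5)-(48/5))/16² = 9/25 kN·m
Load 2 — applied couple M₀=16 kN·m at a=16/3 m (b=L-a=32/3):
  R_A = 6M₀ab/L³ = 6·16·(16/3)·(32/3)/16³ = 4/3 kN
  M_A = M₀b(2a-b)/L² = 16·(32/3)·(2·(16/3)-(32/3))/16² = 0 kN·m
  R_B = -6M₀ab/L³ = -6·16·(16/3)·(32/3)/16³ = -4/3 kN
  M_B = M₀a(2b-a)/L² = 16·(16/3)·(2·(32/3)-(16/3))/16² = 16/3 kN·m
Load 3 — point force P=-10 kN at a=4 m (b=L-a=12):
  R_A = Pb²(3a+b)/L³ = (-10)·12²·(3·4+12)/16³ = -135/16 kN
  M_A = Pab²/L² = (-10)·4·12²/16² = -45/2 kN·m
  R_B = Pa²(a+3b)/L³ = (-10)·4²·(4+3·12)/16³ = -25/16 kN
  M_B = -Pa²b/L² = -(-10)·4²·12/16² = 15/2 kN·m
Superposition: R_A = -8201/1200 kN, M_A = -1077/50 kN·m, R_B = -3799/1200 kN, M_B = 1979/150 kN·m

R_A = -8201/1200 kN, M_A = -1077/50 kN·m, R_B = -3799/1200 kN, M_B = 1979/150 kN·m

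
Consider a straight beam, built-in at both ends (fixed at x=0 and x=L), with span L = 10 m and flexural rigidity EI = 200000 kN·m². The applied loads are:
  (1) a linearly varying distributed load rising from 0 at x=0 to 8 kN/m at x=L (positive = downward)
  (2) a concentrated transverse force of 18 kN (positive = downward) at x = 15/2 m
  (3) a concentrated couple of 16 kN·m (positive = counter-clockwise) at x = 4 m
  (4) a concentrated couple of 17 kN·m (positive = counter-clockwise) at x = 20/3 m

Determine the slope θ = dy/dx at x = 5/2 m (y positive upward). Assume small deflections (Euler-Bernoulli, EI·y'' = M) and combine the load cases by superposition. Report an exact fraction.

Load 1 — triangular load w₀=8 kN/m (0→w₀ over full span):
  θ_1 = -w₀(2x(L-x)(L-2x)(x+2L)+x²(L-x)²)/(120LEI) = -8·(2·(5/2)·(10-(5/2))·(10-2·(5/2))·((5/2)+2·10)+(5/2)²·(10-(5/2))²)/(120·10·200000) = -39/256000 rad
Load 2 — point force P=18 kN at a=15/2 m (b=L-a=5/2):
  θ_2 = -Pb²x(2aL-(3a+b)x)/(2L³EI)  [x≤a] = -18·(5/2)²·(5/2)·(2·(15/2)·10-(3·(15/2)+(5/2))·(5/2))/(2·10³·200000) = -63/1024000 rad
Load 3 — applied couple M₀=16 kN·m at a=4 m (b=L-a=6):
  θ_3 = (R_Ax²/2 - M_Ax)/EI  [x≤a] with R_A=288/125, M_A=48/25 = ((288/125)·(5/2)²/2 - (48/25)·(5/2))/200000 = 3/250000 rad
Load 4 — applied couple M₀=17 kN·m at a=20/3 m (b=L-a=10/3):
  θ_4 = (R_Ax²/2 - M_Ax)/EI  [x≤a] with R_A=34/15, M_A=17/3 = ((34/15)·(5/2)²/2 - (17/3)·(5/2))/200000 = -17/480000 rad
Superposition: θ = Σ θ_i = -91117/384000000 rad ≈ -0.000237 rad

θ(5/2) = -91117/384000000 rad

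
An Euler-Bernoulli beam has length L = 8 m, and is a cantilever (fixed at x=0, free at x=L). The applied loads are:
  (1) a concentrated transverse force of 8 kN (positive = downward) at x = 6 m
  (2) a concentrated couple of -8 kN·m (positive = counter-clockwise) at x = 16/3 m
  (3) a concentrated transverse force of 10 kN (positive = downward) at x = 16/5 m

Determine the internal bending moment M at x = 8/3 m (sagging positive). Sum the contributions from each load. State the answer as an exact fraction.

M(8/3) = -40 kN·m

Load 1 — point force P=8 kN at a=6 m (b=L-a=2):
  M_1 = -P(a-x)  [x≤a] = -8·(6-(8/3)) = -80/3 kN·m
Load 2 — applied couple M₀=-8 kN·m at a=16/3 m (b=L-a=8/3):
  M_2 = M₀  [x≤a] = (-8) = -8 kN·m
Load 3 — point force P=10 kN at a=16/5 m (b=L-a=24/5):
  M_3 = -P(a-x)  [x≤a] = -10·((16/5)-(8/3)) = -16/3 kN·m
Superposition: M = Σ M_i = -40 kN·m ≈ -40.000000 kN·m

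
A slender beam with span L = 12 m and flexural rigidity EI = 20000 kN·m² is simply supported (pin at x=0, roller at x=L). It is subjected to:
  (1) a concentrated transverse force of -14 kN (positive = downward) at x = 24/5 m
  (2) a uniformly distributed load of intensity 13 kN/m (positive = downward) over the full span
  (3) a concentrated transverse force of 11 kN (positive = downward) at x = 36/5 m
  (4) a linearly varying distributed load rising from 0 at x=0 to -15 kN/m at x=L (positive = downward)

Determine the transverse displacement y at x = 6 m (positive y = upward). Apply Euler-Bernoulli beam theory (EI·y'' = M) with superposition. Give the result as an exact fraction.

y(6) = -172881/2500000 m

Load 1 — point force P=-14 kN at a=24/5 m (b=L-a=36/5):
  y_1 = -Pa(L-x)(2Lx-a²-x²)/(6LEI)  [x>a] = -(-14)·(24/5)·(12-6)·(2·12·6-(24/5)²-6²)/(6·12·20000) = 3717/156250 m
Load 2 — uniform load w=13 kN/m over full span:
  y_2 = -wx(L³-2Lx²+x³)/(24EI) = -13·6·(12³-2·12·6²+6³)/(24·20000) = -351/2000 m
Load 3 — point force P=11 kN at a=36/5 m (b=L-a=24/5):
  y_3 = -Pbx(L²-b²-x²)/(6LEI)  [x≤a] = -11·(24/5)·6·(12²-(24/5)²-6²)/(6·12·20000) = -5841/312500 m
Load 4 — triangular load w₀=-15 kN/m (0→w₀ over full span):
  y_4 = -w₀x(7L⁴-10L²x²+3x⁴)/(360LEI) = -(-15)·6·(7·12⁴-10·12²·6²+3·6⁴)/(360·12·20000) = 81/800 m
Superposition: y = Σ y_i = -172881/2500000 m ≈ -0.069152 m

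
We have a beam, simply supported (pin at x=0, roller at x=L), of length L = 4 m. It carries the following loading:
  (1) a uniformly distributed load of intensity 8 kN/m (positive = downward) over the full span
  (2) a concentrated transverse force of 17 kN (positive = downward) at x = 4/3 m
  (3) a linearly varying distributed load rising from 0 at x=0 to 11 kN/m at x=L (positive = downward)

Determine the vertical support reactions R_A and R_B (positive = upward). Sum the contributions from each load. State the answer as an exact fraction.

R_A = 104/3 kN, R_B = 109/3 kN

Load 1 — uniform load w=8 kN/m over full span:
  R_A = wL/2 = 8·4/2 = 16 kN
  R_B = wL/2 = 8·4/2 = 16 kN
Load 2 — point force P=17 kN at a=4/3 m (b=L-a=8/3):
  R_A = Pb/L = 17·(8/3)/4 = 34/3 kN
  R_B = Pa/L = 17·(4/3)/4 = 17/3 kN
Load 3 — triangular load w₀=11 kN/m (0→w₀ over full span):
  R_A = w₀L/6 = 11·4/6 = 22/3 kN
  R_B = w₀L/3 = 11·4/3 = 44/3 kN
Superposition: R_A = 104/3 kN, R_B = 109/3 kN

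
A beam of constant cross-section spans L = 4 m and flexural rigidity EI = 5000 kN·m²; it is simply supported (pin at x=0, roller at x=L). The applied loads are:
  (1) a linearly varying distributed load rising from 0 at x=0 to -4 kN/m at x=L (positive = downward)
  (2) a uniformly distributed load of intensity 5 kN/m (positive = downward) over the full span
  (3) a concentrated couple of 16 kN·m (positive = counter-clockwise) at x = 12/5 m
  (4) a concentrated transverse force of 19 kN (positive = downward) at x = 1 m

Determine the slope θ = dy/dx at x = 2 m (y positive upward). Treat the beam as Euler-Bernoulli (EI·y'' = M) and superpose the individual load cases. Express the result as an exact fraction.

Load 1 — triangular load w₀=-4 kN/m (0→w₀ over full span):
  θ_1 = -w₀(7L⁴-30L²x²+15x⁴)/(360LEI) = -(-4)·(7·4⁴-30·4²·2²+15·2⁴)/(360·4·5000) = 7/112500 rad
Load 2 — uniform load w=5 kN/m over full span:
  θ_2 = -w(L³-6Lx²+4x³)/(24EI) = -5·(4³-6·4·2²+4·2³)/(24·5000) = 0 rad
Load 3 — applied couple M₀=16 kN·m at a=12/5 m (b=L-a=8/5):
  θ_3 = (M₀x²/(2L)+C₁)/EI  [x≤a] with C₁=M₀(3b²-L²)/(6L)=-416/75 = (16·2²/(2·4)+(-416/75))/5000 = 23/46875 rad
Load 4 — point force P=19 kN at a=1 m (b=L-a=3):
  θ_4 = -Pa(2L²-6Lx+3x²+a²)/(6LEI)  [x>a] = -19·1·(2·4²-6·4·2+3·2²+1²)/(6·4·5000) = 19/40000 rad
Superposition: θ = Σ θ_i = 9251/9000000 rad ≈ 0.001028 rad

θ(2) = 9251/9000000 rad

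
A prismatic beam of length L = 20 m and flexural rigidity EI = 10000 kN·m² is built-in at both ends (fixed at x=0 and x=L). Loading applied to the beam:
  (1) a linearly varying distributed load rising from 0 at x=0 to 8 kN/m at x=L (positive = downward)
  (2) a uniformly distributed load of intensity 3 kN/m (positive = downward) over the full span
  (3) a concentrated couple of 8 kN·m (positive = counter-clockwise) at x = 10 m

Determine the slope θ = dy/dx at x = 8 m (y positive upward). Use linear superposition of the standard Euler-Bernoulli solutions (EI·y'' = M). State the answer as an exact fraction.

Load 1 — triangular load w₀=8 kN/m (0→w₀ over full span):
  θ_1 = -w₀(2x(L-x)(L-2x)(x+2L)+x²(L-x)²)/(120LEI) = -8·(2·8·(20-8)·(20-2·8)·(8+2·20)+8²·(20-8)²)/(120·20·10000) = -48/3125 rad
Load 2 — uniform load w=3 kN/m over full span:
  θ_2 = -wx(L-x)(L-2x)/(12EI) = -3·8·(20-8)·(20-2·8)/(12·10000) = -6/625 rad
Load 3 — applied couple M₀=8 kN·m at a=10 m (b=L-a=10):
  θ_3 = (R_Ax²/2 - M_Ax)/EI  [x≤a] with R_A=3/5, M_A=2 = ((3/5)·8²/2 - 2·8)/10000 = 1/3125 rad
Superposition: θ = Σ θ_i = -77/3125 rad ≈ -0.024640 rad

θ(8) = -77/3125 rad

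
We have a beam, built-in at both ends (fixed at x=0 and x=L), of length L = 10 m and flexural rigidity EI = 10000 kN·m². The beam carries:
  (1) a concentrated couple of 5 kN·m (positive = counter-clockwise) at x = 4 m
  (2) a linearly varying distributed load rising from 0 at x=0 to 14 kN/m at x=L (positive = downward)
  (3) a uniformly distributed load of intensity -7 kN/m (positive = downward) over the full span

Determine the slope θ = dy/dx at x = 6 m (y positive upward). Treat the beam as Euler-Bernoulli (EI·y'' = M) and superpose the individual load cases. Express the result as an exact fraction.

θ(6) = -39/62500 rad

Load 1 — applied couple M₀=5 kN·m at a=4 m (b=L-a=6):
  θ_1 = (R_Ax²/2 - M_Ax - M₀(x-a))/EI  [x>a] with R_A=18/25, M_A=3/5 = ((18/25)·6²/2 - (3/5)·6 - 5·(6-4))/10000 = -1/15625 rad
Load 2 — triangular load w₀=14 kN/m (0→w₀ over full span):
  θ_2 = -w₀(2x(L-x)(L-2x)(x+2L)+x²(L-x)²)/(120LEI) = -14·(2·6·(10-6)·(10-2·6)·(6+2·10)+6²·(10-6)²)/(120·10·10000) = 7/3125 rad
Load 3 — uniform load w=-7 kN/m over full span:
  θ_3 = -wx(L-x)(L-2x)/(12EI) = -(-7)·6·(10-6)·(10-2·6)/(12·10000) = -7/2500 rad
Superposition: θ = Σ θ_i = -39/62500 rad ≈ -0.000624 rad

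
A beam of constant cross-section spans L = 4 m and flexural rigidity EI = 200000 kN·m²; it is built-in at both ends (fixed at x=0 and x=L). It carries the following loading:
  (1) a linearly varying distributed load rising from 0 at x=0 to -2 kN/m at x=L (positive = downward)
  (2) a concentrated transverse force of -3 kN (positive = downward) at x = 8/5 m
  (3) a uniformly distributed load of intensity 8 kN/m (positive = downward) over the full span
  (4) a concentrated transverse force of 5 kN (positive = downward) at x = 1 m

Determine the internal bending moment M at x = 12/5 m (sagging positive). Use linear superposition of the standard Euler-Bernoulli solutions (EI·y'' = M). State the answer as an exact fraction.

Load 1 — triangular load w₀=-2 kN/m (0→w₀ over full span):
  M_1 = 3w₀Lx/20 - w₀L²/30 - w₀x³/(6L) = 3·(-2)·4·(12/5)/20 - (-2)·4²/30 - (-2)·(12/5)³/(6·4) = -248/375 kN·m
Load 2 — point force P=-3 kN at a=8/5 m (b=L-a=12/5):
  M_2 = Pa²(a+3b)(L-x)/L³ - Pa²b/L²  [x>a] = (-3)·(8/5)²·((8/5)+3·(12/5))·(4-(12/5))/4³ - (-3)·(8/5)²·(12/5)/4² = -336/625 kN·m
Load 3 — uniform load w=8 kN/m over full span:
  M_3 = wLx/2 - wL²/12 - wx²/2 = 8·4·(12/5)/2 - 8·4²/12 - 8·(12/5)²/2 = 352/75 kN·m
Load 4 — point force P=5 kN at a=1 m (b=L-a=3):
  M_4 = Pa²(a+3b)(L-x)/L³ - Pa²b/L²  [x>a] = 5·1²·(1+3·3)·(4-(12/5))/4³ - 5·1²·3/4² = 5/16 kN·m
Superposition: M = Σ M_i = 38069/10000 kN·m ≈ 3.806900 kN·m

M(12/5) = 38069/10000 kN·m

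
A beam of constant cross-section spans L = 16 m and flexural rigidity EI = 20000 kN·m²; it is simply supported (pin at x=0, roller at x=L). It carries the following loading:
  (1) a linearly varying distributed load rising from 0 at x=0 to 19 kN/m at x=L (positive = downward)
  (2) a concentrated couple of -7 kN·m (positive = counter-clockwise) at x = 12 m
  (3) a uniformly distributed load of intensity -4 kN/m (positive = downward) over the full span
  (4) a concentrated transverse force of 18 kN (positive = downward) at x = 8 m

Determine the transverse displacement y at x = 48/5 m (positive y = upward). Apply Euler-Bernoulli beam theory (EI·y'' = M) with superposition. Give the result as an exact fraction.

Load 1 — triangular load w₀=19 kN/m (0→w₀ over full span):
  y_1 = -w₀x(7L⁴-10L²x²+3x⁴)/(360LEI) = -19·(48/5)·(7·16⁴-10·16²·(48/5)²+3·(48/5)⁴)/(360·16·20000) = -11517952/29296875 m
Load 2 — applied couple M₀=-7 kN·m at a=12 m (b=L-a=4):
  y_2 = (M₀x³/(6L)+C₁x)/EI  [x≤a] with C₁=M₀(3b²-L²)/(6L)=91/6 = ((-7)·(48/5)³/(6·16)+(91/6)·(48/5))/20000 = 1267/312500 m
Load 3 — uniform load w=-4 kN/m over full span:
  y_3 = -wx(L³-2Lx²+x³)/(24EI) = -(-4)·(48/5)·(16³-2·16·(48/5)²+(48/5)³)/(24·20000) = 63488/390625 m
Load 4 — point force P=18 kN at a=8 m (b=L-a=8):
  y_4 = -Pa(L-x)(2Lx-a²-x²)/(6LEI)  [x>a] = -18·8·(16-(48/5))·(2·16·(48/5)-8²-(48/5)²)/(6·16·20000) = -5664/78125 m
Superposition: y = Σ y_i = -35046283/117187500 m ≈ -0.299062 m

y(48/5) = -35046283/117187500 m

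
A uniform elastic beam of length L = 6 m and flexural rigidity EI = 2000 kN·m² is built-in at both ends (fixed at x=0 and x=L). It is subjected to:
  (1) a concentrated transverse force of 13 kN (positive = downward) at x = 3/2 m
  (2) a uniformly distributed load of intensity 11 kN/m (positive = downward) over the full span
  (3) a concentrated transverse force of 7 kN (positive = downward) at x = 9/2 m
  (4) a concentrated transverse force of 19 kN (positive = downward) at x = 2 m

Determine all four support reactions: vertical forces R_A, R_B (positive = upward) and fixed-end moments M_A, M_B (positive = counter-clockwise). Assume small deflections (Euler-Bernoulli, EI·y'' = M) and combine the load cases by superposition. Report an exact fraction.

Load 1 — point force P=13 kN at a=3/2 m (b=L-a=9/2):
  R_A = Pb²(3a+b)/L³ = 13·(9/2)²·(3·(3/2)+(9/2))/6³ = 351/32 kN
  M_A = Pab²/L² = 13·(3/2)·(9/2)²/6² = 351/32 kN·m
  R_B = Pa²(a+3b)/L³ = 13·(3/2)²·((3/2)+3·(9/2))/6³ = 65/32 kN
  M_B = -Pa²b/L² = -13·(3/2)²·(9/2)/6² = -117/32 kN·m
Load 2 — uniform load w=11 kN/m over full span:
  R_A = wL/2 = 11·6/2 = 33 kN
  M_A = wL²/12 = 11·6²/12 = 33 kN·m
  R_B = wL/2 = 11·6/2 = 33 kN
  M_B = -wL²/12 = -11·6²/12 = -33 kN·m
Load 3 — point force P=7 kN at a=9/2 m (b=L-a=3/2):
  R_A = Pb²(3a+b)/L³ = 7·(3/2)²·(3·(9/2)+(3/2))/6³ = 35/32 kN
  M_A = Pab²/L² = 7·(9/2)·(3/2)²/6² = 63/32 kN·m
  R_B = Pa²(a+3b)/L³ = 7·(9/2)²·((9/2)+3·(3/2))/6³ = 189/32 kN
  M_B = -Pa²b/L² = -7·(9/2)²·(3/2)/6² = -189/32 kN·m
Load 4 — point force P=19 kN at a=2 m (b=L-a=4):
  R_A = Pb²(3a+b)/L³ = 19·4²·(3·2+4)/6³ = 380/27 kN
  M_A = Pab²/L² = 19·2·4²/6² = 152/9 kN·m
  R_B = Pa²(a+3b)/L³ = 19·2²·(2+3·4)/6³ = 133/27 kN
  M_B = -Pa²b/L² = -19·2²·4/6² = -76/9 kN·m
Superposition: R_A = 25547/432 kN, M_A = 9047/144 kN·m, R_B = 19813/432 kN, M_B = -7345/144 kN·m

R_A = 25547/432 kN, M_A = 9047/144 kN·m, R_B = 19813/432 kN, M_B = -7345/144 kN·m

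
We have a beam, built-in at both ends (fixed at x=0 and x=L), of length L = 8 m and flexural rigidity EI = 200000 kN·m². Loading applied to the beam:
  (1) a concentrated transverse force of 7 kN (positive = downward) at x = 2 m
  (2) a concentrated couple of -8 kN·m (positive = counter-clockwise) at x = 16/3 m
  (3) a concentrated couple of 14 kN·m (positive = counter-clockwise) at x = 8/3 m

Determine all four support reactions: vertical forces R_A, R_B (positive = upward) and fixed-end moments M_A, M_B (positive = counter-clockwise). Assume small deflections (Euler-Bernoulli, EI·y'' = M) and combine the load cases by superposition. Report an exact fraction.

Load 1 — point force P=7 kN at a=2 m (b=L-a=6):
  R_A = Pb²(3a+b)/L³ = 7·6²·(3·2+6)/8³ = 189/32 kN
  M_A = Pab²/L² = 7·2·6²/8² = 63/8 kN·m
  R_B = Pa²(a+3b)/L³ = 7·2²·(2+3·6)/8³ = 35/32 kN
  M_B = -Pa²b/L² = -7·2²·6/8² = -21/8 kN·m
Load 2 — applied couple M₀=-8 kN·m at a=16/3 m (b=L-a=8/3):
  R_A = 6M₀ab/L³ = 6·(-8)·(16/3)·(8/3)/8³ = -4/3 kN
  M_A = M₀b(2a-b)/L² = (-8)·(8/3)·(2·(16/3)-(8/3))/8² = -8/3 kN·m
  R_B = -6M₀ab/L³ = -6·(-8)·(16/3)·(8/3)/8³ = 4/3 kN
  M_B = M₀a(2b-a)/L² = (-8)·(16/3)·(2·(8/3)-(16/3))/8² = 0 kN·m
Load 3 — applied couple M₀=14 kN·m at a=8/3 m (b=L-a=16/3):
  R_A = 6M₀ab/L³ = 6·14·(8/3)·(16/3)/8³ = 7/3 kN
  M_A = M₀b(2a-b)/L² = 14·(16/3)·(2·(8/3)-(16/3))/8² = 0 kN·m
  R_B = -6M₀ab/L³ = -6·14·(8/3)·(16/3)/8³ = -7/3 kN
  M_B = M₀a(2b-a)/L² = 14·(8/3)·(2·(16/3)-(8/3))/8² = 14/3 kN·m
Superposition: R_A = 221/32 kN, M_A = 125/24 kN·m, R_B = 3/32 kN, M_B = 49/24 kN·m

R_A = 221/32 kN, M_A = 125/24 kN·m, R_B = 3/32 kN, M_B = 49/24 kN·m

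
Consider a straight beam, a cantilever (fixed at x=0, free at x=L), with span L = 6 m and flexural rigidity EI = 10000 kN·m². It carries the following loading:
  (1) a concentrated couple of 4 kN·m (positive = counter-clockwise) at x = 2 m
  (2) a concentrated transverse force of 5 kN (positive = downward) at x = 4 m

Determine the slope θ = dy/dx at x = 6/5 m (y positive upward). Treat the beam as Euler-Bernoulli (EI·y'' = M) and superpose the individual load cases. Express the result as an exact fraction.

θ(6/5) = -39/25000 rad

Load 1 — applied couple M₀=4 kN·m at a=2 m (b=L-a=4):
  θ_1 = M₀x/EI  [x≤a] = 4·(6/5)/10000 = 3/6250 rad
Load 2 — point force P=5 kN at a=4 m (b=L-a=2):
  θ_2 = -Px(2a-x)/(2EI)  [x≤a] = -5·(6/5)·(2·4-(6/5))/(2·10000) = -51/25000 rad
Superposition: θ = Σ θ_i = -39/25000 rad ≈ -0.001560 rad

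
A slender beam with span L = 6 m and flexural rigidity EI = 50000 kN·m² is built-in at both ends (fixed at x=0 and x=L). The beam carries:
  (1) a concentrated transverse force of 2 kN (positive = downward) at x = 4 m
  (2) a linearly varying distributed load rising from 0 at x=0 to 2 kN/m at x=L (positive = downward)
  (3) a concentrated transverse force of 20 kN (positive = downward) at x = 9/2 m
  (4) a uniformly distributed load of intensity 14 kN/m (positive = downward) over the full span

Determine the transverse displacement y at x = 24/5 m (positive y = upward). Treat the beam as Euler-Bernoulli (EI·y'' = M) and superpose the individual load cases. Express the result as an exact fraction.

Load 1 — point force P=2 kN at a=4 m (b=L-a=2):
  y_1 = -Pa²(L-x)²(3bL-(3b+a)(L-x))/(6L³EI)  [x>a] = -2·4²·(6-(24/5))²·(3·2·6-(3·2+4)·(6-(24/5)))/(6·6³·50000) = -4/234375 m
Load 2 — triangular load w₀=2 kN/m (0→w₀ over full span):
  y_2 = -w₀x²(L-x)²(x+2L)/(120LEI) = -2·(24/5)²·(6-(24/5))²·((24/5)+2·6)/(120·6·50000) = -1512/48828125 m
Load 3 — point force P=20 kN at a=9/2 m (b=L-a=3/2):
  y_3 = -Pa²(L-x)²(3bL-(3b+a)(L-x))/(6L³EI)  [x>a] = -20·(9/2)²·(6-(24/5))²·(3·(3/2)·6-(3·(3/2)+(9/2))·(6-(24/5)))/(6·6³·50000) = -729/5000000 m
Load 4 — uniform load w=14 kN/m over full span:
  y_4 = -wx²(L-x)²/(24EI) = -14·(24/5)²·(6-(24/5))²/(24·50000) = -756/1953125 m
Superposition: y = Σ y_i = -5445979/9375000000 m ≈ -0.000581 m

y(24/5) = -5445979/9375000000 m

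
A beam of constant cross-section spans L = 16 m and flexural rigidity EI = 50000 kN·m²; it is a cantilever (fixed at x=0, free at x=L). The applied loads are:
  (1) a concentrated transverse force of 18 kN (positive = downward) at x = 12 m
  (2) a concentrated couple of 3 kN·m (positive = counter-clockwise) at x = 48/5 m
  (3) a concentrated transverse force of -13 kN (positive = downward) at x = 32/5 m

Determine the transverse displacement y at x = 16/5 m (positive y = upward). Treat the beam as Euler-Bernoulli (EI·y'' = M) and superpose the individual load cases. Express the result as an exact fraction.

y(16/5) = -14936/1171875 m

Load 1 — point force P=18 kN at a=12 m (b=L-a=4):
  y_1 = -Px²(3a-x)/(6EI)  [x≤a] = -18·(16/5)²·(3·12-(16/5))/(6·50000) = -7872/390625 m
Load 2 — applied couple M₀=3 kN·m at a=48/5 m (b=L-a=32/5):
  y_2 = M₀x²/(2EI)  [x≤a] = 3·(16/5)²/(2·50000) = 24/78125 m
Load 3 — point force P=-13 kN at a=32/5 m (b=L-a=48/5):
  y_3 = -Px²(3a-x)/(6EI)  [x≤a] = -(-13)·(16/5)²·(3·(32/5)-(16/5))/(6·50000) = 1664/234375 m
Superposition: y = Σ y_i = -14936/1171875 m ≈ -0.012745 m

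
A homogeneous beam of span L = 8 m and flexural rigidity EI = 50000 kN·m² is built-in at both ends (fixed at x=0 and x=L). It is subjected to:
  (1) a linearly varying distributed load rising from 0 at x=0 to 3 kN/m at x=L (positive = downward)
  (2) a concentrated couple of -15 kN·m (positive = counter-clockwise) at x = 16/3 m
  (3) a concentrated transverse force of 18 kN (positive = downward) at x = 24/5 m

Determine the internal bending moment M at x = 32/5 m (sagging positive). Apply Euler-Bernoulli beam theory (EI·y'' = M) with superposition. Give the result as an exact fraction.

M(32/5) = 1364/625 kN·m

Load 1 — triangular load w₀=3 kN/m (0→w₀ over full span):
  M_1 = 3w₀Lx/20 - w₀L²/30 - w₀x³/(6L) = 3·3·8·(32/5)/20 - 3·8²/30 - 3·(32/5)³/(6·8) = 32/125 kN·m
Load 2 — applied couple M₀=-15 kN·m at a=16/3 m (b=L-a=8/3):
  M_2 = R_Ax - M_A - M₀  [x>a] with R_A=-5/2, M_A=-5 = (-5/2)·(32/5) - (-5) - (-15) = 4 kN·m
Load 3 — point force P=18 kN at a=24/5 m (b=L-a=16/5):
  M_3 = Pa²(a+3b)(L-x)/L³ - Pa²b/L²  [x>a] = 18·(24/5)²·((24/5)+3·(16/5))·(8-(32/5))/8³ - 18·(24/5)²·(16/5)/8² = -1296/625 kN·m
Superposition: M = Σ M_i = 1364/625 kN·m ≈ 2.182400 kN·m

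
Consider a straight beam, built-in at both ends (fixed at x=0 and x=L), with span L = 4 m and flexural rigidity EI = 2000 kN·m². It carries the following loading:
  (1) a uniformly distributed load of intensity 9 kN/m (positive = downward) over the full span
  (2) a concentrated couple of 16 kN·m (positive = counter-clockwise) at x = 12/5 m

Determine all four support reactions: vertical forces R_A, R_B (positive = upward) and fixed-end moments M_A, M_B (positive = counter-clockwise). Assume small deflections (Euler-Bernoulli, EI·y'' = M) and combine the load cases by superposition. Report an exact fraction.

R_A = 594/25 kN, M_A = 428/25 kN·m, R_B = 306/25 kN, M_B = -252/25 kN·m

Load 1 — uniform load w=9 kN/m over full span:
  R_A = wL/2 = 9·4/2 = 18 kN
  M_A = wL²/12 = 9·4²/12 = 12 kN·m
  R_B = wL/2 = 9·4/2 = 18 kN
  M_B = -wL²/12 = -9·4²/12 = -12 kN·m
Load 2 — applied couple M₀=16 kN·m at a=12/5 m (b=L-a=8/5):
  R_A = 6M₀ab/L³ = 6·16·(12/5)·(8/5)/4³ = 144/25 kN
  M_A = M₀b(2a-b)/L² = 16·(8/5)·(2·(12/5)-(8/5))/4² = 128/25 kN·m
  R_B = -6M₀ab/L³ = -6·16·(12/5)·(8/5)/4³ = -144/25 kN
  M_B = M₀a(2b-a)/L² = 16·(12/5)·(2·(8/5)-(12/5))/4² = 48/25 kN·m
Superposition: R_A = 594/25 kN, M_A = 428/25 kN·m, R_B = 306/25 kN, M_B = -252/25 kN·m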